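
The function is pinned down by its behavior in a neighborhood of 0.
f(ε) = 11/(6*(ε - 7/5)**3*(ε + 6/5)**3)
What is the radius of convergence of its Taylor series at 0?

The radius of convergence is 6/5.

Denominator factor (ε + 6/5)^3: pole of order 3 at -6/5, modulus 6/5.
Denominator factor (ε - 7/5)^3: pole of order 3 at 7/5, modulus 7/5.
The radius of convergence is the smallest modulus among the singular points: 6/5.


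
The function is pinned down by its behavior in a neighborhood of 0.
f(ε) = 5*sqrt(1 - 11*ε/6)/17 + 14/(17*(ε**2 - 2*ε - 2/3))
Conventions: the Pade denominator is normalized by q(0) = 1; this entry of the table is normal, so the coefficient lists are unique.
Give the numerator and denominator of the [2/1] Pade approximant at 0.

Taylor coefficients needed (expand at 0): a_0 = -16/17, a_1 = 701/204, a_2 = -64109/4896, a_3 = 2606081/58752.
Write the denominator as Q(ε) = 1 + q1*ε. Requiring Q*f - P = O(ε^4) with deg P <= 2 kills the coefficients of ε^3..ε^3 in Q*f:
  ε^3: a_3 + q1*a_2 = 0, i.e. 2606081/58752 + (-64109/4896)*q1 = 0.
Solving this linear system: q1 = 2606081/769308.
The numerator is Q*f truncated at degree 2: P0 = a_0 = -16/17; P1 = a_1 + q1*a_0 = 3243113/13078236; P2 = a_2 + q1*a_1 = -456238319/313877664.

The Pade approximant has numerator coefficients [-16/17, 3243113/13078236, -456238319/313877664]; denominator coefficients [1, 2606081/769308].


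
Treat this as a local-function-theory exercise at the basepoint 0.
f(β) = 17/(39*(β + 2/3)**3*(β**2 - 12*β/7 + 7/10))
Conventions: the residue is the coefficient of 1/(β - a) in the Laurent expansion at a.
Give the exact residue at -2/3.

The residue is 9919494900/38898718573.

At the order-3 pole -2/3 set g(β) = (β - (-2/3))^3*f(β) = 17/(39*(β**2 - 12*β/7 + 7/10)).
Order-3 pole: residue = g''(a)/2; g''(-2/3) = 19838989800/38898718573, so the residue is 9919494900/38898718573.


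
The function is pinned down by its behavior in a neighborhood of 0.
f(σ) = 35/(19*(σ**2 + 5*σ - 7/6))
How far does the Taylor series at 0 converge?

Denominator factor (σ**2 + 5*σ - 7/6): discriminant 89/3, real irrational roots -5/2 + (1/6)*sqrt(267) and -5/2 - (1/6)*sqrt(267); poles of order 1, moduli -5/2 + (1/6)*sqrt(267) and 5/2 + (1/6)*sqrt(267).
The radius of convergence is the smallest modulus among the singular points: -5/2 + (1/6)*sqrt(267).

The radius of convergence is -5/2 + (1/6)*sqrt(267).


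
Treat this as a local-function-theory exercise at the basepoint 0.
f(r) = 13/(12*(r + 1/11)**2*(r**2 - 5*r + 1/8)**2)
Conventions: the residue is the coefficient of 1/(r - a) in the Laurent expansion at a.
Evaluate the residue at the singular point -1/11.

The residue is 10183576832/184220009.

At the order-2 pole -1/11 set g(r) = (r - (-1/11))^2*f(r) = 13/(12*(r**2 - 5*r + 1/8)**2).
Order-2 pole: residue = g'(a); g'(-1/11) = 10183576832/184220009, so the residue is 10183576832/184220009.


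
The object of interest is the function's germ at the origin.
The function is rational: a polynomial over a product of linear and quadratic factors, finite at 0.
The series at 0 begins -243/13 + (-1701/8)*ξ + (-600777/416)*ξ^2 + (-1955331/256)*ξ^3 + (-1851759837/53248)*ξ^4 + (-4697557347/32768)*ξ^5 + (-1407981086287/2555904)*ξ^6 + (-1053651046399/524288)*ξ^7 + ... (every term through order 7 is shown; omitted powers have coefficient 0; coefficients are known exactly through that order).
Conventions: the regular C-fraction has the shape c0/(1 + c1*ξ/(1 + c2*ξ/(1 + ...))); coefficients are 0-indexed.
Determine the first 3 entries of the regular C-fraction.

Taylor coefficients (read off): a_0 = -243/13, a_1 = -1701/8, a_2 = -600777/416.
c0 = a_0 = -243/13. Peel one level at a time: if S = 1 + c*ξ/S' with S'(0) = 1, then c is the ξ-coefficient of S and S' = c*ξ/(S - 1).
S_1 = c0/f = 1 + (-91/8)*ξ + (10009/192)*ξ^2 + ...; c1 = -91/8.
S_2 = c1*ξ/(S_1 - 1) = 1 + (10009/2184)*ξ + ...; c2 = 10009/2184.

The regular C-fraction coefficients are [-243/13, -91/8, 10009/2184].


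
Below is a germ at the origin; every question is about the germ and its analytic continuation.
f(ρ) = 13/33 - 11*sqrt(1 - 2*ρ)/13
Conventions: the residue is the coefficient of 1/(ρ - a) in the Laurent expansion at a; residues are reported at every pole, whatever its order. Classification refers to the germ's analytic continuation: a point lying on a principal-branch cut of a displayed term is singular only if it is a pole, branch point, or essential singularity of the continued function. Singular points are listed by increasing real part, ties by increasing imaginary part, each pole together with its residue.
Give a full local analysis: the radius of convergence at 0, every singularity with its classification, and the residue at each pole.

Branch term (-11/13)*sqrt(1 - ρ/(1/2)): its argument vanishes at ρ = 1/2, a square-root branch point, modulus 1/2.
The radius of convergence is the smallest modulus among the singular points: 1/2.

Radius of convergence at 0: 1/2.
At 1/2: an algebraic (square-root) branch point.


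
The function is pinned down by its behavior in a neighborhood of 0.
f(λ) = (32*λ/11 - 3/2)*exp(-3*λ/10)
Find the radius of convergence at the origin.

The factor exp(-3*λ/10) is entire and contributes no finite singular point.
The polynomial part has no poles.
No finite singular points: the Taylor series at 0 converges everywhere.

The radius of convergence is infinite.


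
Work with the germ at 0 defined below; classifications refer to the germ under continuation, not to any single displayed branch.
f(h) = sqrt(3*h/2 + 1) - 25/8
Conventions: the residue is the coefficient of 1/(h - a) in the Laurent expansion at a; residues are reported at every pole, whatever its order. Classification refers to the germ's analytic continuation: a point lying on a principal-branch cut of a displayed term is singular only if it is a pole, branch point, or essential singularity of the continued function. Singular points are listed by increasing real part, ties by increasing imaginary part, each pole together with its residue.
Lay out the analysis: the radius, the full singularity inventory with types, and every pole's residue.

Radius of convergence at 0: 2/3.
At -2/3: an algebraic (square-root) branch point.

Branch term (1)*sqrt(1 - h/(-2/3)): its argument vanishes at h = -2/3, a square-root branch point, modulus 2/3.
The radius of convergence is the smallest modulus among the singular points: 2/3.


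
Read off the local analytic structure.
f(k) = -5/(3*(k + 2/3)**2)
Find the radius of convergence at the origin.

Denominator factor (k + 2/3)^2: pole of order 2 at -2/3, modulus 2/3.
The radius of convergence is the smallest modulus among the singular points: 2/3.

The radius of convergence is 2/3.


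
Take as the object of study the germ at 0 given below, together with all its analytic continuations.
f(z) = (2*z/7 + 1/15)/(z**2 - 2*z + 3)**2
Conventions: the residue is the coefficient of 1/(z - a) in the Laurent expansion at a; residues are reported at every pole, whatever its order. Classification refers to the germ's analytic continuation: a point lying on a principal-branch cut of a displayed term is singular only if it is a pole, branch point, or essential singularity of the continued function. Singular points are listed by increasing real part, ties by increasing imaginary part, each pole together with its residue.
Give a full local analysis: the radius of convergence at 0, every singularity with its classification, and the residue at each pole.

Denominator factor (z**2 - 2*z + 3)^2: discriminant -8, complex-conjugate roots (1) + (sqrt(2))*i and (1) - (sqrt(2))*i; poles of order 2, moduli sqrt(3) and sqrt(3).
The radius of convergence is the smallest modulus among the singular points: sqrt(3).
The factor z**2 - 2*z + 3 splits as (z - a)(z - a') with a = (1) - (sqrt(2))*i, a' = (1) + (sqrt(2))*i. At the order-2 pole a set g(z) = (z - a)^2*f(z) = [2*z/7 + 1/15] / (z - a')^2.
Order-2 pole: residue = g'(a); g'((1) - (sqrt(2))*i) = ((37/1680)*sqrt(2))*i, so the residue is ((37/1680)*sqrt(2))*i.
The factor z**2 - 2*z + 3 splits as (z - a)(z - a') with a = (1) + (sqrt(2))*i, a' = (1) - (sqrt(2))*i. At the order-2 pole a set g(z) = (z - a)^2*f(z) = [2*z/7 + 1/15] / (z - a')^2.
Order-2 pole: residue = g'(a); g'((1) + (sqrt(2))*i) = -((37/1680)*sqrt(2))*i, so the residue is -((37/1680)*sqrt(2))*i.
List the singular points by increasing real part (a conjugate pair: the negative imaginary part first).

Radius of convergence at 0: sqrt(3).
At (1) - (sqrt(2))*i: a pole of order 2; residue ((37/1680)*sqrt(2))*i.
At (1) + (sqrt(2))*i: a pole of order 2; residue -((37/1680)*sqrt(2))*i.


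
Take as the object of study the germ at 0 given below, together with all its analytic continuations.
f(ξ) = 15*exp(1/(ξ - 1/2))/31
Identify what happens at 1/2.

The point is an essential singularity.

The exponent 1/(ξ - (1/2)) has a pole at 1/2, so exp(1/(ξ - (1/2))) takes every nonzero value near it: an essential singularity (not a pole of any order).


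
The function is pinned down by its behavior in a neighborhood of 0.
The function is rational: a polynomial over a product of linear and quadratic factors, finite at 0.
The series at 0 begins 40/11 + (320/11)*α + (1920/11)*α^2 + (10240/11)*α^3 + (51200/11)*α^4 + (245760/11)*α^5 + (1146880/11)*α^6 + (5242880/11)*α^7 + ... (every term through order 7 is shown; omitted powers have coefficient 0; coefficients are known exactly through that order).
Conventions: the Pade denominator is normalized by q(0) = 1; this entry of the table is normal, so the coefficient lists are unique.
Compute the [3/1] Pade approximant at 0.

The Pade approximant has numerator coefficients [40/11, 120/11, 320/11, 640/11]; denominator coefficients [1, -5].

Taylor coefficients needed (read off): a_0 = 40/11, a_1 = 320/11, a_2 = 1920/11, a_3 = 10240/11, a_4 = 51200/11.
Write the denominator as Q(α) = 1 + q1*α. Requiring Q*f - P = O(α^5) with deg P <= 3 kills the coefficients of α^4..α^4 in Q*f:
  α^4: a_4 + q1*a_3 = 0, i.e. 51200/11 + (10240/11)*q1 = 0.
Solving this linear system: q1 = -5.
The numerator is Q*f truncated at degree 3: P0 = a_0 = 40/11; P1 = a_1 + q1*a_0 = 120/11; P2 = a_2 + q1*a_1 = 320/11; P3 = a_3 + q1*a_2 = 640/11.


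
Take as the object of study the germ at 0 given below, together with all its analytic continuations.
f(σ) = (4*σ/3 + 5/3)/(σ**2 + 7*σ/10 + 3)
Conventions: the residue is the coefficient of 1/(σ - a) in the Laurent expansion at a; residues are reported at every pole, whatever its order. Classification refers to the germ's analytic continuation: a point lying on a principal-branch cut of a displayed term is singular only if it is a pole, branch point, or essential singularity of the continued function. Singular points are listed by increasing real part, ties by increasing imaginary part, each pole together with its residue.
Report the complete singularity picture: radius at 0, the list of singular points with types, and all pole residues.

Radius of convergence at 0: sqrt(3).
At (-7/20) - ((1/20)*sqrt(1151))*i: a pole of order 1; residue (2/3) + ((12/1151)*sqrt(1151))*i.
At (-7/20) + ((1/20)*sqrt(1151))*i: a pole of order 1; residue (2/3) - ((12/1151)*sqrt(1151))*i.

Denominator factor (σ**2 + 7*σ/10 + 3): discriminant -1151/100, complex-conjugate roots (-7/20) + ((1/20)*sqrt(1151))*i and (-7/20) - ((1/20)*sqrt(1151))*i; poles of order 1, moduli sqrt(3) and sqrt(3).
The radius of convergence is the smallest modulus among the singular points: sqrt(3).
The factor σ**2 + 7*σ/10 + 3 splits as (σ - a)(σ - a') with a = (-7/20) - ((1/20)*sqrt(1151))*i, a' = (-7/20) + ((1/20)*sqrt(1151))*i. At the order-1 pole a set g(σ) = (σ - a)*f(σ) = [4*σ/3 + 5/3] / (σ - a').
Simple pole: residue = g(a) at a = (-7/20) - ((1/20)*sqrt(1151))*i, which is (2/3) + ((12/1151)*sqrt(1151))*i.
The factor σ**2 + 7*σ/10 + 3 splits as (σ - a)(σ - a') with a = (-7/20) + ((1/20)*sqrt(1151))*i, a' = (-7/20) - ((1/20)*sqrt(1151))*i. At the order-1 pole a set g(σ) = (σ - a)*f(σ) = [4*σ/3 + 5/3] / (σ - a').
Simple pole: residue = g(a) at a = (-7/20) + ((1/20)*sqrt(1151))*i, which is (2/3) - ((12/1151)*sqrt(1151))*i.
List the singular points by increasing real part (a conjugate pair: the negative imaginary part first).


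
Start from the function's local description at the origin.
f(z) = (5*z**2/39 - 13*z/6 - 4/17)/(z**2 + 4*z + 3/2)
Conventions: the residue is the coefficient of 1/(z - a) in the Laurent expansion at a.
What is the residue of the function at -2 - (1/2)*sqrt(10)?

The factor z**2 + 4*z + 3/2 splits as (z - a)(z - a') with a = -2 - (1/2)*sqrt(10), a' = -2 + (1/2)*sqrt(10). At the order-1 pole a set g(z) = (z - a)*f(z) = [5*z**2/39 - 13*z/6 - 4/17] / (z - a').
Simple pole: residue = g(a) at a = -2 - (1/2)*sqrt(10), which is -209/156 - (503/1020)*sqrt(10).

The residue is -209/156 - (503/1020)*sqrt(10).


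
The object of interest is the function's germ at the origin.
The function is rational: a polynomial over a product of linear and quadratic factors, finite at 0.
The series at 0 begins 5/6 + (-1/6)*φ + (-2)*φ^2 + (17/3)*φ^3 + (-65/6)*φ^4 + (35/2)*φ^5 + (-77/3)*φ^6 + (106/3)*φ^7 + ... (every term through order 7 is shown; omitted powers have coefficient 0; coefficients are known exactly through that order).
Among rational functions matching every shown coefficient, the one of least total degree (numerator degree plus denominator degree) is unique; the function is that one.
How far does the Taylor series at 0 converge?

No rational of total degree below 4 reproduces all 8 coefficients; solving the [1/3] Pade equations on them gives f(φ) = (7*φ/3 + 5/6)/(φ + 1)**3, whose expansion matches every shown term.
Denominator factor (φ + 1)^3: pole of order 3 at -1, modulus 1.
The radius of convergence is the smallest modulus among the singular points: 1.

The radius of convergence is 1.


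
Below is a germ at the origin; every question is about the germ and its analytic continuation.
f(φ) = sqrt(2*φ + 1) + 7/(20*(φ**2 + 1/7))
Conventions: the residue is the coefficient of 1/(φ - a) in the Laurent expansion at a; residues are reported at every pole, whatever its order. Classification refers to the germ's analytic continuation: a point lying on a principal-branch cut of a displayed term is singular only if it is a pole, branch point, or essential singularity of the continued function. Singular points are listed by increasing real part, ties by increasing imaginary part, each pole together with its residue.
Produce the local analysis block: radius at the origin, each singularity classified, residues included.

Denominator factor (φ**2 + 1/7): discriminant -4/7, complex-conjugate roots ((1/7)*sqrt(7))*i and -((1/7)*sqrt(7))*i; poles of order 1, moduli (1/7)*sqrt(7) and (1/7)*sqrt(7).
Branch term (1)*sqrt(1 - φ/(-1/2)): its argument vanishes at φ = -1/2, a square-root branch point, modulus 1/2.
The radius of convergence is the smallest modulus among the singular points: (1/7)*sqrt(7).
The branch term is analytic at -((1/7)*sqrt(7))*i and contributes nothing to the residue; only the rational part matters.
The factor φ**2 + 1/7 splits as (φ - a)(φ - a') with a = -((1/7)*sqrt(7))*i, a' = ((1/7)*sqrt(7))*i. At the order-1 pole a set g(φ) = (φ - a)*(rational part) = [7/20] / (φ - a').
Simple pole: residue = g(a) at a = -((1/7)*sqrt(7))*i, which is ((7/40)*sqrt(7))*i.
The branch term is analytic at ((1/7)*sqrt(7))*i and contributes nothing to the residue; only the rational part matters.
The factor φ**2 + 1/7 splits as (φ - a)(φ - a') with a = ((1/7)*sqrt(7))*i, a' = -((1/7)*sqrt(7))*i. At the order-1 pole a set g(φ) = (φ - a)*(rational part) = [7/20] / (φ - a').
Simple pole: residue = g(a) at a = ((1/7)*sqrt(7))*i, which is -((7/40)*sqrt(7))*i.
List the singular points by increasing real part (a conjugate pair: the negative imaginary part first).

Radius of convergence at 0: (1/7)*sqrt(7).
At -1/2: an algebraic (square-root) branch point.
At -((1/7)*sqrt(7))*i: a pole of order 1; residue ((7/40)*sqrt(7))*i.
At ((1/7)*sqrt(7))*i: a pole of order 1; residue -((7/40)*sqrt(7))*i.


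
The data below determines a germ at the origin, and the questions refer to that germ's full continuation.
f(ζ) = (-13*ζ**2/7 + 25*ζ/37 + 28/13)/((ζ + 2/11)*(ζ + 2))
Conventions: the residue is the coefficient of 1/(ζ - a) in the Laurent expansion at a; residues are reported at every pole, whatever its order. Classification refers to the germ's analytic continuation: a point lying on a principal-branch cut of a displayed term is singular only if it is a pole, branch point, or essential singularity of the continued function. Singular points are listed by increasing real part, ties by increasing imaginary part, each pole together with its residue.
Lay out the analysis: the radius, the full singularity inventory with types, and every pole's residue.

Denominator factor (ζ + 2): pole of order 1 at -2, modulus 2.
Denominator factor (ζ + 2/11): pole of order 1 at -2/11, modulus 2/11.
The radius of convergence is the smallest modulus among the singular points: 2/11.
At the order-1 pole -2 set g(ζ) = (ζ - (-2))*f(ζ) = (-13*ζ**2/7 + 25*ζ/37 + 28/13)/(ζ + 2/11).
Simple pole: residue = g(a) at a = -2, which is 24541/6734.
At the order-1 pole -2/11 set g(ζ) = (ζ - (-2/11))*f(ζ) = (-13*ζ**2/7 + 25*ζ/37 + 28/13)/(ζ + 2).
Simple pole: residue = g(a) at a = -2/11, which is 80243/74074.
List the singular points by increasing real part (a conjugate pair: the negative imaginary part first).

Radius of convergence at 0: 2/11.
At -2: a pole of order 1; residue 24541/6734.
At -2/11: a pole of order 1; residue 80243/74074.


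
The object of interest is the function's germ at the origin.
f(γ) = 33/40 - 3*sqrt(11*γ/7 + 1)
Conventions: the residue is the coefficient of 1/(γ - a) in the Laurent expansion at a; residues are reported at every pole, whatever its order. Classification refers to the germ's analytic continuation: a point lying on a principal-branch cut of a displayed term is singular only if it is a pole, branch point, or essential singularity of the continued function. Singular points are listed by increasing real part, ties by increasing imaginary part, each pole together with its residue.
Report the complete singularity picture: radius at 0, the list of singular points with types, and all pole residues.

Radius of convergence at 0: 7/11.
At -7/11: an algebraic (square-root) branch point.

Branch term (-3)*sqrt(1 - γ/(-7/11)): its argument vanishes at γ = -7/11, a square-root branch point, modulus 7/11.
The radius of convergence is the smallest modulus among the singular points: 7/11.


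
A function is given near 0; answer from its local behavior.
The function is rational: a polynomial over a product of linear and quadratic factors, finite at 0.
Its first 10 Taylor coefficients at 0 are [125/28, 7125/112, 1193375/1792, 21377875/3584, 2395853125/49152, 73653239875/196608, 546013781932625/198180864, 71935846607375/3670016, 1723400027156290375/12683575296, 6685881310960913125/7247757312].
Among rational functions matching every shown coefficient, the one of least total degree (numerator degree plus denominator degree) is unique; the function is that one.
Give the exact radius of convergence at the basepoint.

No rational of total degree below 8 reproduces all 10 coefficients; solving the [0/8] Pade equations on them gives f(u) = -6/(7*(u + 8/3)**2*(u**2 + 3*u/2 - 3/10)**3), whose expansion matches every shown term.
Denominator factor (u**2 + 3*u/2 - 3/10)^3: discriminant 69/20, real irrational roots -3/4 + (1/20)*sqrt(345) and -3/4 - (1/20)*sqrt(345); poles of order 3, moduli -3/4 + (1/20)*sqrt(345) and 3/4 + (1/20)*sqrt(345).
Denominator factor (u + 8/3)^2: pole of order 2 at -8/3, modulus 8/3.
The radius of convergence is the smallest modulus among the singular points: -3/4 + (1/20)*sqrt(345).

The radius of convergence is -3/4 + (1/20)*sqrt(345).


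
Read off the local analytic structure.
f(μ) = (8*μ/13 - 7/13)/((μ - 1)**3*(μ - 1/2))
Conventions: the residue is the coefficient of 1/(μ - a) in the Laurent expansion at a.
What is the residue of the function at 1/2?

At the order-1 pole 1/2 set g(μ) = (μ - (1/2))*f(μ) = (8*μ/13 - 7/13)/(μ - 1)**3.
Simple pole: residue = g(a) at a = 1/2, which is 24/13.

The residue is 24/13.


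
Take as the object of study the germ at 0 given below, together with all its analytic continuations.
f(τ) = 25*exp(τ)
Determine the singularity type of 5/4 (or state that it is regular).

The point is a regular point.

There is no denominator, hence no pole anywhere.
The factor exp(τ) is entire.
So the germ continues analytically to 5/4.


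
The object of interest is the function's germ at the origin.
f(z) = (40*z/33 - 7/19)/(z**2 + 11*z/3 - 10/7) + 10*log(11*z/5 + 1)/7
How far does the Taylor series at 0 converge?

Denominator factor (z**2 + 11*z/3 - 10/7): discriminant 1207/63, real irrational roots -11/6 + (1/42)*sqrt(8449) and -11/6 - (1/42)*sqrt(8449); poles of order 1, moduli -11/6 + (1/42)*sqrt(8449) and 11/6 + (1/42)*sqrt(8449).
Branch term (10/7)*log(1 - z/(-5/11)): its argument vanishes at z = -5/11, a logarithmic branch point, modulus 5/11.
The radius of convergence is the smallest modulus among the singular points: -11/6 + (1/42)*sqrt(8449).

The radius of convergence is -11/6 + (1/42)*sqrt(8449).


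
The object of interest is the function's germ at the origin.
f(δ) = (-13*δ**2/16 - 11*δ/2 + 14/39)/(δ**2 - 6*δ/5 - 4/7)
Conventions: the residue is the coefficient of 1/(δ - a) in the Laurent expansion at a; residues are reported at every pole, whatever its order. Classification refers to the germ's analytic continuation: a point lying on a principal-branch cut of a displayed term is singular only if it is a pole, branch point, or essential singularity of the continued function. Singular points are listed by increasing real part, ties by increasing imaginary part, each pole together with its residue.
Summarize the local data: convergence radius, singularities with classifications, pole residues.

Radius of convergence at 0: -3/5 + (1/35)*sqrt(1141).
At 3/5 - (1/35)*sqrt(1141): a pole of order 1; residue -259/80 + (217871/3559920)*sqrt(1141).
At 3/5 + (1/35)*sqrt(1141): a pole of order 1; residue -259/80 - (217871/3559920)*sqrt(1141).

Denominator factor (δ**2 - 6*δ/5 - 4/7): discriminant 652/175, real irrational roots 3/5 + (1/35)*sqrt(1141) and 3/5 - (1/35)*sqrt(1141); poles of order 1, moduli 3/5 + (1/35)*sqrt(1141) and -3/5 + (1/35)*sqrt(1141).
The radius of convergence is the smallest modulus among the singular points: -3/5 + (1/35)*sqrt(1141).
The factor δ**2 - 6*δ/5 - 4/7 splits as (δ - a)(δ - a') with a = 3/5 - (1/35)*sqrt(1141), a' = 3/5 + (1/35)*sqrt(1141). At the order-1 pole a set g(δ) = (δ - a)*f(δ) = [-13*δ**2/16 - 11*δ/2 + 14/39] / (δ - a').
Simple pole: residue = g(a) at a = 3/5 - (1/35)*sqrt(1141), which is -259/80 + (217871/3559920)*sqrt(1141).
The factor δ**2 - 6*δ/5 - 4/7 splits as (δ - a)(δ - a') with a = 3/5 + (1/35)*sqrt(1141), a' = 3/5 - (1/35)*sqrt(1141). At the order-1 pole a set g(δ) = (δ - a)*f(δ) = [-13*δ**2/16 - 11*δ/2 + 14/39] / (δ - a').
Simple pole: residue = g(a) at a = 3/5 + (1/35)*sqrt(1141), which is -259/80 - (217871/3559920)*sqrt(1141).
List the singular points by increasing real part (a conjugate pair: the negative imaginary part first).


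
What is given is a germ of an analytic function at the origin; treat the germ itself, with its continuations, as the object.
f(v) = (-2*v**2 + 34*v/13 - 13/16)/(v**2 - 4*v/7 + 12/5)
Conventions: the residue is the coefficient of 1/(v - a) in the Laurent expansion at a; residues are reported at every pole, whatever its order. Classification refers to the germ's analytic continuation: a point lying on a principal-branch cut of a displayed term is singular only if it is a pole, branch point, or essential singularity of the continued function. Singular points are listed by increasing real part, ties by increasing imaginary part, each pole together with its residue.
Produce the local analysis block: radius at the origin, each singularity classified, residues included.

Radius of convergence at 0: (2/5)*sqrt(15).
At (2/7) - ((2/35)*sqrt(710))*i: a pole of order 1; residue (67/91) + ((224643/4135040)*sqrt(710))*i.
At (2/7) + ((2/35)*sqrt(710))*i: a pole of order 1; residue (67/91) - ((224643/4135040)*sqrt(710))*i.

Denominator factor (v**2 - 4*v/7 + 12/5): discriminant -2272/245, complex-conjugate roots (2/7) + ((2/35)*sqrt(710))*i and (2/7) - ((2/35)*sqrt(710))*i; poles of order 1, moduli (2/5)*sqrt(15) and (2/5)*sqrt(15).
The radius of convergence is the smallest modulus among the singular points: (2/5)*sqrt(15).
The factor v**2 - 4*v/7 + 12/5 splits as (v - a)(v - a') with a = (2/7) - ((2/35)*sqrt(710))*i, a' = (2/7) + ((2/35)*sqrt(710))*i. At the order-1 pole a set g(v) = (v - a)*f(v) = [-2*v**2 + 34*v/13 - 13/16] / (v - a').
Simple pole: residue = g(a) at a = (2/7) - ((2/35)*sqrt(710))*i, which is (67/91) + ((224643/4135040)*sqrt(710))*i.
The factor v**2 - 4*v/7 + 12/5 splits as (v - a)(v - a') with a = (2/7) + ((2/35)*sqrt(710))*i, a' = (2/7) - ((2/35)*sqrt(710))*i. At the order-1 pole a set g(v) = (v - a)*f(v) = [-2*v**2 + 34*v/13 - 13/16] / (v - a').
Simple pole: residue = g(a) at a = (2/7) + ((2/35)*sqrt(710))*i, which is (67/91) - ((224643/4135040)*sqrt(710))*i.
List the singular points by increasing real part (a conjugate pair: the negative imaginary part first).


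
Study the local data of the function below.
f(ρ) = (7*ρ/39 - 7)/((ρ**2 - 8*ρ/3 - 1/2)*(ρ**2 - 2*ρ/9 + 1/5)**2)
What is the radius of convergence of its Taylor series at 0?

Denominator factor (ρ**2 - 8*ρ/3 - 1/2): discriminant 82/9, real irrational roots 4/3 + (1/6)*sqrt(82) and 4/3 - (1/6)*sqrt(82); poles of order 1, moduli 4/3 + (1/6)*sqrt(82) and -4/3 + (1/6)*sqrt(82).
Denominator factor (ρ**2 - 2*ρ/9 + 1/5)^2: discriminant -304/405, complex-conjugate roots (1/9) + ((2/45)*sqrt(95))*i and (1/9) - ((2/45)*sqrt(95))*i; poles of order 2, moduli (1/5)*sqrt(5) and (1/5)*sqrt(5).
The radius of convergence is the smallest modulus among the singular points: -4/3 + (1/6)*sqrt(82).

The radius of convergence is -4/3 + (1/6)*sqrt(82).


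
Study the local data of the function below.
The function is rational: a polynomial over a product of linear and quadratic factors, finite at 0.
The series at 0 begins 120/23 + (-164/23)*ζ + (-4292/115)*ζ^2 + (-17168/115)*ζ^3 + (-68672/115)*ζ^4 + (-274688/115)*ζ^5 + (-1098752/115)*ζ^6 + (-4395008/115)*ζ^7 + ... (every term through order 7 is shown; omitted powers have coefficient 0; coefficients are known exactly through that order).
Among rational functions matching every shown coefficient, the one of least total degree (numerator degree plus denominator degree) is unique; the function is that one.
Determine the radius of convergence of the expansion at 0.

The radius of convergence is 1/4.

No rational of total degree below 3 reproduces all 8 coefficients; solving the [2/1] Pade equations on them gives f(ζ) = (11*ζ**2/5 + 7*ζ - 30/23)/(ζ - 1/4), whose expansion matches every shown term.
Denominator factor (ζ - 1/4): pole of order 1 at 1/4, modulus 1/4.
The radius of convergence is the smallest modulus among the singular points: 1/4.


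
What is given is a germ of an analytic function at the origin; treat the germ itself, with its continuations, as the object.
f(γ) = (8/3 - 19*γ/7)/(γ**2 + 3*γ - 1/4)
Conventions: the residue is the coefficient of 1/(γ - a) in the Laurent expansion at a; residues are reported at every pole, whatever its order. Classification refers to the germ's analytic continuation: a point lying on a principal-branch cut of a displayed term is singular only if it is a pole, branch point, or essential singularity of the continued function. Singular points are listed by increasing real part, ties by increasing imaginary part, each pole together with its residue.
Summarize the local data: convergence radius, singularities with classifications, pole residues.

Radius of convergence at 0: -3/2 + (1/2)*sqrt(10).
At -3/2 - (1/2)*sqrt(10): a pole of order 1; residue -19/14 - (283/420)*sqrt(10).
At -3/2 + (1/2)*sqrt(10): a pole of order 1; residue -19/14 + (283/420)*sqrt(10).

Denominator factor (γ**2 + 3*γ - 1/4): discriminant 10, real irrational roots -3/2 + (1/2)*sqrt(10) and -3/2 - (1/2)*sqrt(10); poles of order 1, moduli -3/2 + (1/2)*sqrt(10) and 3/2 + (1/2)*sqrt(10).
The radius of convergence is the smallest modulus among the singular points: -3/2 + (1/2)*sqrt(10).
The factor γ**2 + 3*γ - 1/4 splits as (γ - a)(γ - a') with a = -3/2 - (1/2)*sqrt(10), a' = -3/2 + (1/2)*sqrt(10). At the order-1 pole a set g(γ) = (γ - a)*f(γ) = [8/3 - 19*γ/7] / (γ - a').
Simple pole: residue = g(a) at a = -3/2 - (1/2)*sqrt(10), which is -19/14 - (283/420)*sqrt(10).
The factor γ**2 + 3*γ - 1/4 splits as (γ - a)(γ - a') with a = -3/2 + (1/2)*sqrt(10), a' = -3/2 - (1/2)*sqrt(10). At the order-1 pole a set g(γ) = (γ - a)*f(γ) = [8/3 - 19*γ/7] / (γ - a').
Simple pole: residue = g(a) at a = -3/2 + (1/2)*sqrt(10), which is -19/14 + (283/420)*sqrt(10).
List the singular points by increasing real part (a conjugate pair: the negative imaginary part first).


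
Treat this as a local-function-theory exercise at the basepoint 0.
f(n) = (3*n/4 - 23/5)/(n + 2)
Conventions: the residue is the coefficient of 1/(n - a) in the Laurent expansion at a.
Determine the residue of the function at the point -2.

At the order-1 pole -2 set g(n) = (n - (-2))*f(n) = 3*n/4 - 23/5.
Simple pole: residue = g(a) at a = -2, which is -61/10.

The residue is -61/10.


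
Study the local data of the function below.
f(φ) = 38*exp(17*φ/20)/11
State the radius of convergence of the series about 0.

The factor exp(17*φ/20) is entire and contributes no finite singular point.
The polynomial part has no poles.
No finite singular points: the Taylor series at 0 converges everywhere.

The radius of convergence is infinite.


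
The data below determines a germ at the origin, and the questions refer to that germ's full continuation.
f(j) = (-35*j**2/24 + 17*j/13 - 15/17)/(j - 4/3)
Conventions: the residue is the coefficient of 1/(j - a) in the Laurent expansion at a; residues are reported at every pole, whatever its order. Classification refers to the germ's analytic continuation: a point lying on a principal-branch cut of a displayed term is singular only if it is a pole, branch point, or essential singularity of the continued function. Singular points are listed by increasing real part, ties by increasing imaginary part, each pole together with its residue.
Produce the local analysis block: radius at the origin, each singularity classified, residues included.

Radius of convergence at 0: 4/3.
At 4/3: a pole of order 1; residue -10331/5967.

Denominator factor (j - 4/3): pole of order 1 at 4/3, modulus 4/3.
The radius of convergence is the smallest modulus among the singular points: 4/3.
At the order-1 pole 4/3 set g(j) = (j - (4/3))*f(j) = -35*j**2/24 + 17*j/13 - 15/17.
Simple pole: residue = g(a) at a = 4/3, which is -10331/5967.


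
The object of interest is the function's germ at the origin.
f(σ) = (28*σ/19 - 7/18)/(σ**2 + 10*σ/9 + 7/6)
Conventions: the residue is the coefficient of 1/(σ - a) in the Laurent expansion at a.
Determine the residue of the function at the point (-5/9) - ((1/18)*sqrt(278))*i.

The residue is (14/19) - ((413/10564)*sqrt(278))*i.

The factor σ**2 + 10*σ/9 + 7/6 splits as (σ - a)(σ - a') with a = (-5/9) - ((1/18)*sqrt(278))*i, a' = (-5/9) + ((1/18)*sqrt(278))*i. At the order-1 pole a set g(σ) = (σ - a)*f(σ) = [28*σ/19 - 7/18] / (σ - a').
Simple pole: residue = g(a) at a = (-5/9) - ((1/18)*sqrt(278))*i, which is (14/19) - ((413/10564)*sqrt(278))*i.


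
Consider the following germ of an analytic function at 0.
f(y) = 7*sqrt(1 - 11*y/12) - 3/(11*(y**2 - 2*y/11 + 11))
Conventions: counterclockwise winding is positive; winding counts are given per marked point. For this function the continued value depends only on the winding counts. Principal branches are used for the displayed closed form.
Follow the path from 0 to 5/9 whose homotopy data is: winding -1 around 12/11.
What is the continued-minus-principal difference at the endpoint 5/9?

The rational part is single-valued and drops out of the difference; each branch term changes only by its own monodromy.
(7)*sqrt(1 - y/(12/11)): winding -1 is odd, the square root flips sign, contributing -2*(7)*sqrt(1 - (5/9)/(12/11)) = -2*(7)*sqrt(53/108) = -(7/9)*sqrt(159).
Summing the contributions at y = 5/9 gives -(7/9)*sqrt(159).

Continued minus principal equals -(7/9)*sqrt(159).


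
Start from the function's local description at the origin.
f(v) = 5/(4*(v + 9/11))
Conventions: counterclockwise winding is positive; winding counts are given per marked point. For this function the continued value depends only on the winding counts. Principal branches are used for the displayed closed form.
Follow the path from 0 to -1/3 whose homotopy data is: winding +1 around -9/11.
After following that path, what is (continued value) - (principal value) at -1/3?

The function is rational, hence single-valued: continuing it around any pole returns the same value, so the difference is 0.

Continued minus principal equals 0.


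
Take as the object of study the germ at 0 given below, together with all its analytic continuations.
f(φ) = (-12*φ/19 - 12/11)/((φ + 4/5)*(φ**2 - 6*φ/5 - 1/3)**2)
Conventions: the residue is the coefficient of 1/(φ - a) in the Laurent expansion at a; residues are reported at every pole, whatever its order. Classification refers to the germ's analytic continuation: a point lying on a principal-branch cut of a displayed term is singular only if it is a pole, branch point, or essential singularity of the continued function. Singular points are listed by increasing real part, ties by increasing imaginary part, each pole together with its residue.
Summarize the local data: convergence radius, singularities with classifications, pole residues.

Radius of convergence at 0: -3/5 + (2/15)*sqrt(39).
At -4/5: a pole of order 1; residue -27540/75449.
At 3/5 - (2/15)*sqrt(39): a pole of order 2; residue 13770/75449 - (1008405/25501762)*sqrt(39).
At 3/5 + (2/15)*sqrt(39): a pole of order 2; residue 13770/75449 + (1008405/25501762)*sqrt(39).

Denominator factor (φ**2 - 6*φ/5 - 1/3)^2: discriminant 208/75, real irrational roots 3/5 + (2/15)*sqrt(39) and 3/5 - (2/15)*sqrt(39); poles of order 2, moduli 3/5 + (2/15)*sqrt(39) and -3/5 + (2/15)*sqrt(39).
Denominator factor (φ + 4/5): pole of order 1 at -4/5, modulus 4/5.
The radius of convergence is the smallest modulus among the singular points: -3/5 + (2/15)*sqrt(39).
At the order-1 pole -4/5 set g(φ) = (φ - (-4/5))*f(φ) = (-12*φ/19 - 12/11)/(φ**2 - 6*φ/5 - 1/3)**2.
Simple pole: residue = g(a) at a = -4/5, which is -27540/75449.
The factor φ**2 - 6*φ/5 - 1/3 splits as (φ - a)(φ - a') with a = 3/5 - (2/15)*sqrt(39), a' = 3/5 + (2/15)*sqrt(39). At the order-2 pole a set g(φ) = (φ - a)^2*f(φ) = [(-12*φ/19 - 12/11)/(φ + 4/5)] / (φ - a')^2.
Order-2 pole: residue = g'(a); g'(3/5 - (2/15)*sqrt(39)) = 13770/75449 - (1008405/25501762)*sqrt(39), so the residue is 13770/75449 - (1008405/25501762)*sqrt(39).
The factor φ**2 - 6*φ/5 - 1/3 splits as (φ - a)(φ - a') with a = 3/5 + (2/15)*sqrt(39), a' = 3/5 - (2/15)*sqrt(39). At the order-2 pole a set g(φ) = (φ - a)^2*f(φ) = [(-12*φ/19 - 12/11)/(φ + 4/5)] / (φ - a')^2.
Order-2 pole: residue = g'(a); g'(3/5 + (2/15)*sqrt(39)) = 13770/75449 + (1008405/25501762)*sqrt(39), so the residue is 13770/75449 + (1008405/25501762)*sqrt(39).
List the singular points by increasing real part (a conjugate pair: the negative imaginary part first).


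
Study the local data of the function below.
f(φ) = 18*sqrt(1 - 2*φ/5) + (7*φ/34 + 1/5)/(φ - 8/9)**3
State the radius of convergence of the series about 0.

Denominator factor (φ - 8/9)^3: pole of order 3 at 8/9, modulus 8/9.
Branch term (18)*sqrt(1 - φ/(5/2)): its argument vanishes at φ = 5/2, a square-root branch point, modulus 5/2.
The radius of convergence is the smallest modulus among the singular points: 8/9.

The radius of convergence is 8/9.


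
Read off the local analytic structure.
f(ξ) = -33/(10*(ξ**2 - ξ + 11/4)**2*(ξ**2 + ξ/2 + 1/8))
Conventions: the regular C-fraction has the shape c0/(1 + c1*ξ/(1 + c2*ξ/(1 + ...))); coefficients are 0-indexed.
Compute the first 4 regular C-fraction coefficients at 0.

The regular C-fraction coefficients are [-192/55, 36/11, -20/11, 224/99].

Taylor coefficients (expand at 0): a_0 = -192/55, a_1 = 6912/605, a_2 = -110592/6655, a_3 = -1671168/73205.
c0 = a_0 = -192/55. Peel one level at a time: if S = 1 + c*ξ/S' with S'(0) = 1, then c is the ξ-coefficient of S and S' = c*ξ/(S - 1).
S_1 = c0/f = 1 + (36/11)*ξ + (720/121)*ξ^2 + ...; c1 = 36/11.
S_2 = c1*ξ/(S_1 - 1) = 1 + (-20/11)*ξ + (4480/1089)*ξ^2 + ...; c2 = -20/11.
S_3 = c2*ξ/(S_2 - 1) = 1 + (224/99)*ξ + ...; c3 = 224/99.


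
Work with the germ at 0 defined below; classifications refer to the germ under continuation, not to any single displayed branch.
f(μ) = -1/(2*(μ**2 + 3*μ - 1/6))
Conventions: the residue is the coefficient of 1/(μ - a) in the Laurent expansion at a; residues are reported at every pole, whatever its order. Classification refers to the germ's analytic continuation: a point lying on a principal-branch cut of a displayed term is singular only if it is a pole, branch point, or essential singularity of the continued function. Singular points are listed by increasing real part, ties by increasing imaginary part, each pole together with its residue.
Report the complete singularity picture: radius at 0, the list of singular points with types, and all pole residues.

Radius of convergence at 0: -3/2 + (1/6)*sqrt(87).
At -3/2 - (1/6)*sqrt(87): a pole of order 1; residue (1/58)*sqrt(87).
At -3/2 + (1/6)*sqrt(87): a pole of order 1; residue -(1/58)*sqrt(87).

Denominator factor (μ**2 + 3*μ - 1/6): discriminant 29/3, real irrational roots -3/2 + (1/6)*sqrt(87) and -3/2 - (1/6)*sqrt(87); poles of order 1, moduli -3/2 + (1/6)*sqrt(87) and 3/2 + (1/6)*sqrt(87).
The radius of convergence is the smallest modulus among the singular points: -3/2 + (1/6)*sqrt(87).
The factor μ**2 + 3*μ - 1/6 splits as (μ - a)(μ - a') with a = -3/2 - (1/6)*sqrt(87), a' = -3/2 + (1/6)*sqrt(87). At the order-1 pole a set g(μ) = (μ - a)*f(μ) = [-1/2] / (μ - a').
Simple pole: residue = g(a) at a = -3/2 - (1/6)*sqrt(87), which is (1/58)*sqrt(87).
The factor μ**2 + 3*μ - 1/6 splits as (μ - a)(μ - a') with a = -3/2 + (1/6)*sqrt(87), a' = -3/2 - (1/6)*sqrt(87). At the order-1 pole a set g(μ) = (μ - a)*f(μ) = [-1/2] / (μ - a').
Simple pole: residue = g(a) at a = -3/2 + (1/6)*sqrt(87), which is -(1/58)*sqrt(87).
List the singular points by increasing real part (a conjugate pair: the negative imaginary part first).


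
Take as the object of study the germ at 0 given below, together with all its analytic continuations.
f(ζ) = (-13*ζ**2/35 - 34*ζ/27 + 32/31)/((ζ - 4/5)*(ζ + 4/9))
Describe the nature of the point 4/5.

The denominator factor ζ - 4/5 vanishes at 4/5 and appears to the power 1; the numerator there equals -155896/732375, nonzero, and no other factor vanishes.
Hence a pole whose order is the multiplicity, 1.

The point is a pole of order 1.


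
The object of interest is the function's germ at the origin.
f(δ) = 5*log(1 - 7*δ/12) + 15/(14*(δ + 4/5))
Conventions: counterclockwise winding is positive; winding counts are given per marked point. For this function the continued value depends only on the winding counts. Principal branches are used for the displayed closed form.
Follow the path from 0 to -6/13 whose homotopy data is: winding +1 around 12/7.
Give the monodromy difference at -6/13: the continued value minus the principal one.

Continued minus principal equals (10)*pi*i.

The rational part is single-valued and drops out of the difference; each branch term changes only by its own monodromy.
(5)*log(1 - δ/(12/7)): each positive loop around 12/7 adds 2*pi*i to the log, so winding +1 contributes (5)*(1)*2*pi*i = (10)*pi*i.
Summing the contributions at δ = -6/13 gives (10)*pi*i.
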